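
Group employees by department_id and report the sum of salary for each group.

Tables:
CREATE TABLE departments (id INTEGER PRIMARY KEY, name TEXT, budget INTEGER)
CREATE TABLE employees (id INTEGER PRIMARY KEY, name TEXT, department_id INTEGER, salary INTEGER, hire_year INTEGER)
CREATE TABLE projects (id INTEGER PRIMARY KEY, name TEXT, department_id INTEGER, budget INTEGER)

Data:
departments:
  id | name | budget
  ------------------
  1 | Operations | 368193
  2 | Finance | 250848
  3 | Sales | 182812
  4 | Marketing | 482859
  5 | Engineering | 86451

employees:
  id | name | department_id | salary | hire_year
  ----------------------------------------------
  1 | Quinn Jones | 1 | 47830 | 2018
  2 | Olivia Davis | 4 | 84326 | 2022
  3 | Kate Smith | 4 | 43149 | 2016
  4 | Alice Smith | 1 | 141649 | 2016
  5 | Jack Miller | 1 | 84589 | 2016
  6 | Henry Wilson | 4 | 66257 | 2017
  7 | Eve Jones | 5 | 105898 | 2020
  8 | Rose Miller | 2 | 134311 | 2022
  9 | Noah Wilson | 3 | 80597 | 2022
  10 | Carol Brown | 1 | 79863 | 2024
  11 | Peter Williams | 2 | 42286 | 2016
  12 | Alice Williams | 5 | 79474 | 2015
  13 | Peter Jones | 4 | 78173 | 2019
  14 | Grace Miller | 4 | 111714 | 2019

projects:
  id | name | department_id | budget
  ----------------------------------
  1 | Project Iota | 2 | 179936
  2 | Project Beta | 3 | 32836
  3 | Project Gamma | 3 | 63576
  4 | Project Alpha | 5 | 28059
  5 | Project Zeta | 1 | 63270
SELECT department_id, SUM(salary) AS sum_salary FROM employees GROUP BY department_id

Execution result:
department_id | sum_salary
1 | 353931
2 | 176597
3 | 80597
4 | 383619
5 | 185372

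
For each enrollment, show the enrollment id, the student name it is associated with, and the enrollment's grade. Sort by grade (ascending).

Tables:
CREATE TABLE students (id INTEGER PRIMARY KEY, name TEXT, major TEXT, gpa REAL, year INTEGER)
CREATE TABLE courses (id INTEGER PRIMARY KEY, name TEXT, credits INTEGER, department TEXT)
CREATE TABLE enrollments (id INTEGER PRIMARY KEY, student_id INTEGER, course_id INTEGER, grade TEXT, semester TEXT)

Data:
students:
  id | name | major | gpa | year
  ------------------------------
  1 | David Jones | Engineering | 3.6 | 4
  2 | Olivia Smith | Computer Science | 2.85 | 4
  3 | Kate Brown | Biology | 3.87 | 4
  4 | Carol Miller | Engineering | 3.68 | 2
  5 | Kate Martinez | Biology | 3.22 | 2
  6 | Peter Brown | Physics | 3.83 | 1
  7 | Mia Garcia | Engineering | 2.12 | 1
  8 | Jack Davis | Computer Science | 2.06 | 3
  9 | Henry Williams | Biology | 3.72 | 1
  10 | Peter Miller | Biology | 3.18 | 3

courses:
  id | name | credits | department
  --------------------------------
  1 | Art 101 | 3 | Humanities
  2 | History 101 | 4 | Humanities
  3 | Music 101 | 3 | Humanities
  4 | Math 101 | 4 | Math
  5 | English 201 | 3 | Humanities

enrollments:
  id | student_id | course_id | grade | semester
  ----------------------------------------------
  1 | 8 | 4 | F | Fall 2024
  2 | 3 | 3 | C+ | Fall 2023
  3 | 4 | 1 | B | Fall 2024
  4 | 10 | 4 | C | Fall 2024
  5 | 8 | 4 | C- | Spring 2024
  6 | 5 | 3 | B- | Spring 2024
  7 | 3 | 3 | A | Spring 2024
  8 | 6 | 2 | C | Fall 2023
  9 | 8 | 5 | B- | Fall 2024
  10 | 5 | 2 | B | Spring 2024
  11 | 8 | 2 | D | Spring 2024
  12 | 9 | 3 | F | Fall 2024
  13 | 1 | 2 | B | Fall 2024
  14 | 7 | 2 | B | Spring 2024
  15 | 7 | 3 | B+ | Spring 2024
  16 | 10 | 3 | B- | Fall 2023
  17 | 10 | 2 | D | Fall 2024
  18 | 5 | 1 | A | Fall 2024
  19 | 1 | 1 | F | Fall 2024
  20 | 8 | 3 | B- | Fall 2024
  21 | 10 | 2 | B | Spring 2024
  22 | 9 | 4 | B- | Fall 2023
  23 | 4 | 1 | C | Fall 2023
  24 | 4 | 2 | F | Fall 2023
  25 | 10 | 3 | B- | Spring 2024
SELECT c.id, p.name AS student, c.grade FROM enrollments c JOIN students p ON c.student_id = p.id ORDER BY c.grade ASC

Execution result:
id | student | grade
7 | Kate Brown | A
18 | Kate Martinez | A
3 | Carol Miller | B
10 | Kate Martinez | B
13 | David Jones | B
14 | Mia Garcia | B
21 | Peter Miller | B
15 | Mia Garcia | B+
6 | Kate Martinez | B-
9 | Jack Davis | B-
16 | Peter Miller | B-
20 | Jack Davis | B-
22 | Henry Williams | B-
25 | Peter Miller | B-
4 | Peter Miller | C
8 | Peter Brown | C
23 | Carol Miller | C
2 | Kate Brown | C+
5 | Jack Davis | C-
11 | Jack Davis | D
17 | Peter Miller | D
1 | Jack Davis | F
12 | Henry Williams | F
19 | David Jones | F
24 | Carol Miller | F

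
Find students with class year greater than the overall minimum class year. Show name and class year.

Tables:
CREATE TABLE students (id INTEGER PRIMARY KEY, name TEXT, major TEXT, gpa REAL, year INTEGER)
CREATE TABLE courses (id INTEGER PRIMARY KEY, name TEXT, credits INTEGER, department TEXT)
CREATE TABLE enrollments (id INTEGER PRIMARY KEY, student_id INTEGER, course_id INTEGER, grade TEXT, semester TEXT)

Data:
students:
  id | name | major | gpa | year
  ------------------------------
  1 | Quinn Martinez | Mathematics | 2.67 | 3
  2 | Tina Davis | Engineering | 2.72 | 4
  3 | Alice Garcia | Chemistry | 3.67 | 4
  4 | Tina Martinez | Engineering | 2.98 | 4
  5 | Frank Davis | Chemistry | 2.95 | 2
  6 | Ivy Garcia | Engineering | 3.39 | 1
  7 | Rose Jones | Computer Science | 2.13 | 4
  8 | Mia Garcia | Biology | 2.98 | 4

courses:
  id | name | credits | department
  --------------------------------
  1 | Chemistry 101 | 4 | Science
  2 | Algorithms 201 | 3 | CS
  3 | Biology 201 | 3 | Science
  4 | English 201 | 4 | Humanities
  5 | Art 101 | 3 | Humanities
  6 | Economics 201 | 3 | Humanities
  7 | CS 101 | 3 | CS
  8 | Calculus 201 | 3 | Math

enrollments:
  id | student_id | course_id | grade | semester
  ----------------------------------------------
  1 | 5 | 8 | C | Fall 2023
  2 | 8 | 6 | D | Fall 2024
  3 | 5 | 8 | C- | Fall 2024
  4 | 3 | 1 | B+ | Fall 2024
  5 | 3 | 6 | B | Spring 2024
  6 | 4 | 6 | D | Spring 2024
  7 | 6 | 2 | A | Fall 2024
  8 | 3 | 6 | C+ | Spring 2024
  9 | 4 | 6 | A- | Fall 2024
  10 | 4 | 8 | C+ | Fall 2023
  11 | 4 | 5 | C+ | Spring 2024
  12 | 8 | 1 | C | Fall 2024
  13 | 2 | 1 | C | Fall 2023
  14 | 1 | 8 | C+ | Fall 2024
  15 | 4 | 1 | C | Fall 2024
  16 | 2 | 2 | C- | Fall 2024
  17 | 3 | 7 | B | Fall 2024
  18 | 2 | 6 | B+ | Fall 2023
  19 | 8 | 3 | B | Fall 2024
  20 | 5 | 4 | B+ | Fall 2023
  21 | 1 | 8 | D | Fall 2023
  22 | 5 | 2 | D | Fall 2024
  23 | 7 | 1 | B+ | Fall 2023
SELECT name, year FROM students WHERE year > (SELECT MIN(year) FROM students)

Execution result:
name | year
Quinn Martinez | 3
Tina Davis | 4
Alice Garcia | 4
Tina Martinez | 4
Frank Davis | 2
Rose Jones | 4
Mia Garcia | 4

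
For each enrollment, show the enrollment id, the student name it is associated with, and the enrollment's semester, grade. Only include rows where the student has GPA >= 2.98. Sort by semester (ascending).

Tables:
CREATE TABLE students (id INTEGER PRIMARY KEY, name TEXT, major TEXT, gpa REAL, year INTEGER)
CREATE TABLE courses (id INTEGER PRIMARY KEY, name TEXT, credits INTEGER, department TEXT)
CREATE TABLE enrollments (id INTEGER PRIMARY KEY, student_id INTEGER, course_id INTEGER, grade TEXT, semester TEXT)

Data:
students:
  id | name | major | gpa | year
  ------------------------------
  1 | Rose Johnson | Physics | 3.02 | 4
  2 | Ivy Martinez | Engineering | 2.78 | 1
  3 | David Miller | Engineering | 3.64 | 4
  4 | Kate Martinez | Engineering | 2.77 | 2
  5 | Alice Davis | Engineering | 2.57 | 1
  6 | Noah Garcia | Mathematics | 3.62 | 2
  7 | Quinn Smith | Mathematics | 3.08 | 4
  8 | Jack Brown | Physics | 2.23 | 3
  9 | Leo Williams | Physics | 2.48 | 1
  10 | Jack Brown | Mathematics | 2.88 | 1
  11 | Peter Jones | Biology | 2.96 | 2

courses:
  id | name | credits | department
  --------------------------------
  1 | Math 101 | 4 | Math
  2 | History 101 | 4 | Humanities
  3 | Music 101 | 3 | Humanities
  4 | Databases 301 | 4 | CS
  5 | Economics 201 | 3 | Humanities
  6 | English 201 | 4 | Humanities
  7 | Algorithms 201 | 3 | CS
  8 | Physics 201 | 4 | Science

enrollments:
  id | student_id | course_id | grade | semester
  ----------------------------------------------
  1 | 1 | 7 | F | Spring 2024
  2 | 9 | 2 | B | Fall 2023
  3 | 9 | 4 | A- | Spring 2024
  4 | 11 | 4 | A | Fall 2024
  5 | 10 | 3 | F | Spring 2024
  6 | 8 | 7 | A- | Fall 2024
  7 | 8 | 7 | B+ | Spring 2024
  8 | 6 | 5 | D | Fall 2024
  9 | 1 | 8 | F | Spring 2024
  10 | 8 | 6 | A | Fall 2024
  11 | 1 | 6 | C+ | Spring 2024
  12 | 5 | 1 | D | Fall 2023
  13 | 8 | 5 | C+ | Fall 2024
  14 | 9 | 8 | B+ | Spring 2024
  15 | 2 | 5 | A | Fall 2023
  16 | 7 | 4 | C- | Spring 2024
SELECT c.id, p.name AS student, c.semester, c.grade FROM enrollments c JOIN students p ON c.student_id = p.id WHERE p.gpa >= 2.98 ORDER BY c.semester ASC

Execution result:
id | student | semester | grade
8 | Noah Garcia | Fall 2024 | D
1 | Rose Johnson | Spring 2024 | F
9 | Rose Johnson | Spring 2024 | F
11 | Rose Johnson | Spring 2024 | C+
16 | Quinn Smith | Spring 2024 | C-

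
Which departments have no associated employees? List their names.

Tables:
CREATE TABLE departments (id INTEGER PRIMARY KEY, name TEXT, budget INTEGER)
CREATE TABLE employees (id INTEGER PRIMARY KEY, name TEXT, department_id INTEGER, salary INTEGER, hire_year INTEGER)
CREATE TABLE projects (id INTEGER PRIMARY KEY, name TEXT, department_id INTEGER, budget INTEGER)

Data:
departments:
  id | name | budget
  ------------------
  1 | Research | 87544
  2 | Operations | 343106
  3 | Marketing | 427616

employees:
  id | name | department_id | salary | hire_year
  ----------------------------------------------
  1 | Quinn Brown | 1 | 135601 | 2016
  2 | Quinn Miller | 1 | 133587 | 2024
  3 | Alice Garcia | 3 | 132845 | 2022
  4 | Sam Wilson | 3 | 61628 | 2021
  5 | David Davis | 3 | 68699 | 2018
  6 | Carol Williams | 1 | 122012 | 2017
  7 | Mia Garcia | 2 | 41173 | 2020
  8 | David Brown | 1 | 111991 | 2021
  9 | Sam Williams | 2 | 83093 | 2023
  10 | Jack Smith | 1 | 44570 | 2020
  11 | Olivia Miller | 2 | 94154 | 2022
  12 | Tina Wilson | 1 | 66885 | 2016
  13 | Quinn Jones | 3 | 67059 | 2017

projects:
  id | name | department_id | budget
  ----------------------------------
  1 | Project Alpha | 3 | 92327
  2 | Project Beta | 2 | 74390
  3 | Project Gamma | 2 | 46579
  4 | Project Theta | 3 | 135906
SELECT p.name FROM departments p LEFT JOIN employees c ON c.department_id = p.id WHERE c.id IS NULL

Execution result:
(no rows)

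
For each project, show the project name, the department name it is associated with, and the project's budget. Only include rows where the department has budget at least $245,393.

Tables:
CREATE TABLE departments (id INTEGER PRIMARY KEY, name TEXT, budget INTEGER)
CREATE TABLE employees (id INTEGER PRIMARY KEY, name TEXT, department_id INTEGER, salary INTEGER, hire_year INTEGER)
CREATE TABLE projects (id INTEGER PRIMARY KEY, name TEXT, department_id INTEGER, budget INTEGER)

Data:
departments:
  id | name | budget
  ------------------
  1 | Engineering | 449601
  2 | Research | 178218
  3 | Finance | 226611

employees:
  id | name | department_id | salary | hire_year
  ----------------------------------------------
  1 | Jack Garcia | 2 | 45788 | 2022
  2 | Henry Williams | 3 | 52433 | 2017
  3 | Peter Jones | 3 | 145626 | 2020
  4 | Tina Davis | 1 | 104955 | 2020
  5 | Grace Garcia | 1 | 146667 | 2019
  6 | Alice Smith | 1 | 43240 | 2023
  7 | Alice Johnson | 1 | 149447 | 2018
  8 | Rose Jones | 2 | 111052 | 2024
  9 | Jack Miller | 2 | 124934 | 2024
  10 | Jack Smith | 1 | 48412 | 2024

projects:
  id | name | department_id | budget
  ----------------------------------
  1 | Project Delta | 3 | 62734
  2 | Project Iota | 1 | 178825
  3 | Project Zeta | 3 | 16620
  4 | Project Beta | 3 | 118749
SELECT c.name, p.name AS department, c.budget FROM projects c JOIN departments p ON c.department_id = p.id WHERE p.budget >= 245393

Execution result:
name | department | budget
Project Iota | Engineering | 178825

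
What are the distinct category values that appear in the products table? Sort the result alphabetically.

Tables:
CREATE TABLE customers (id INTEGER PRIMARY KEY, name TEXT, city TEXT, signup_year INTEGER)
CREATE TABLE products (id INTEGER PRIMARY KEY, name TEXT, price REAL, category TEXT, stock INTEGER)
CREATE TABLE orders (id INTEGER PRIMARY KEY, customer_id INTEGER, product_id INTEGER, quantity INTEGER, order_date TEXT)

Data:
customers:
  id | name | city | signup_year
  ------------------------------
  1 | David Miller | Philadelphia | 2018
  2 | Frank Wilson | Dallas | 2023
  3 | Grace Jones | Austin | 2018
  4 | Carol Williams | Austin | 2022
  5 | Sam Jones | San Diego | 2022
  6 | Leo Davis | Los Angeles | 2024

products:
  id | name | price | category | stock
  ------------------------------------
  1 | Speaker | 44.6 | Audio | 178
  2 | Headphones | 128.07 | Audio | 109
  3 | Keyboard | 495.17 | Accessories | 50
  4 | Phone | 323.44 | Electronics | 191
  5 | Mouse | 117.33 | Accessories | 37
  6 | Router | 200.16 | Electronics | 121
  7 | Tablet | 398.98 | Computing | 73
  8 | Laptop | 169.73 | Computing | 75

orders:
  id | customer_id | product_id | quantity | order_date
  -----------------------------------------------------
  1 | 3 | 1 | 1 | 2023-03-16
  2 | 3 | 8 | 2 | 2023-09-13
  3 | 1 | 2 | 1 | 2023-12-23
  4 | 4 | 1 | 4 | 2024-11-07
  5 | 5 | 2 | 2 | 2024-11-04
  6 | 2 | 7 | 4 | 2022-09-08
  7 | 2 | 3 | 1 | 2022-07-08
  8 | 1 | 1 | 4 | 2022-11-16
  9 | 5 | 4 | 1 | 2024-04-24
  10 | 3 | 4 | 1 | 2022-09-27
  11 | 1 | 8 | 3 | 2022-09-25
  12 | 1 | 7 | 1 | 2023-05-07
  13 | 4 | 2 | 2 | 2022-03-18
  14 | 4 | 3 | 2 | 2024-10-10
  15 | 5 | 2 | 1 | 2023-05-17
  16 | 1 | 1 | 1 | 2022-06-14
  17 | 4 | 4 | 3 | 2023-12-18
SELECT DISTINCT category FROM products ORDER BY category

Execution result:
category
Accessories
Audio
Computing
Electronics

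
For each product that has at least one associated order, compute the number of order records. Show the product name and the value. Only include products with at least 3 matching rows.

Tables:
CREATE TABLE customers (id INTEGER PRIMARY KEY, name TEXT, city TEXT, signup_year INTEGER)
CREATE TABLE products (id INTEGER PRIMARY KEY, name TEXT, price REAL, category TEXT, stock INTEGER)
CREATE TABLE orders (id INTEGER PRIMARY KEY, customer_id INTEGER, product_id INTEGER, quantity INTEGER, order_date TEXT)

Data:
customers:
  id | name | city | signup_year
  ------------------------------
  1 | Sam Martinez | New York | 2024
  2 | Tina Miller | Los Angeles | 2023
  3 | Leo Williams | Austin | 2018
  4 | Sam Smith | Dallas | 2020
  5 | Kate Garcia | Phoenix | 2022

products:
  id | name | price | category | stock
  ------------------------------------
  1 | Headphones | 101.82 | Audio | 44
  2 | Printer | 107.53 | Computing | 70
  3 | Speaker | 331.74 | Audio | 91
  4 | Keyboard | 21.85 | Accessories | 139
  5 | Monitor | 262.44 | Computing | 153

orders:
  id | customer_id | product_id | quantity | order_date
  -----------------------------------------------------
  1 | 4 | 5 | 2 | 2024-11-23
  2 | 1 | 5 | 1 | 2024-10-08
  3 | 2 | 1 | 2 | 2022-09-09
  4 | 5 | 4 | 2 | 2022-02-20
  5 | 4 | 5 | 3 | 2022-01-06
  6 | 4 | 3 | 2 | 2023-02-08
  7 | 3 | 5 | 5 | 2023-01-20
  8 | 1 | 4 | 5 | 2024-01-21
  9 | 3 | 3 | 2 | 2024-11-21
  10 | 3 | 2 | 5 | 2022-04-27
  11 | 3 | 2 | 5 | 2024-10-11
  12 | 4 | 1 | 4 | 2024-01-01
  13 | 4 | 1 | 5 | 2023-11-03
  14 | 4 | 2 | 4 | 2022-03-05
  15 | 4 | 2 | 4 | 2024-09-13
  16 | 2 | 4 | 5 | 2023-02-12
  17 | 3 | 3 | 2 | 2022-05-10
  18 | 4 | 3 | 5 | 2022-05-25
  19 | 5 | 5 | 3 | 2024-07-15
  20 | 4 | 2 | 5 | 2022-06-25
SELECT p.name, COUNT(*) AS n FROM orders c JOIN products p ON c.product_id = p.id GROUP BY p.id, p.name HAVING COUNT(*) >= 3

Execution result:
name | n
Headphones | 3
Printer | 5
Speaker | 4
Keyboard | 3
Monitor | 5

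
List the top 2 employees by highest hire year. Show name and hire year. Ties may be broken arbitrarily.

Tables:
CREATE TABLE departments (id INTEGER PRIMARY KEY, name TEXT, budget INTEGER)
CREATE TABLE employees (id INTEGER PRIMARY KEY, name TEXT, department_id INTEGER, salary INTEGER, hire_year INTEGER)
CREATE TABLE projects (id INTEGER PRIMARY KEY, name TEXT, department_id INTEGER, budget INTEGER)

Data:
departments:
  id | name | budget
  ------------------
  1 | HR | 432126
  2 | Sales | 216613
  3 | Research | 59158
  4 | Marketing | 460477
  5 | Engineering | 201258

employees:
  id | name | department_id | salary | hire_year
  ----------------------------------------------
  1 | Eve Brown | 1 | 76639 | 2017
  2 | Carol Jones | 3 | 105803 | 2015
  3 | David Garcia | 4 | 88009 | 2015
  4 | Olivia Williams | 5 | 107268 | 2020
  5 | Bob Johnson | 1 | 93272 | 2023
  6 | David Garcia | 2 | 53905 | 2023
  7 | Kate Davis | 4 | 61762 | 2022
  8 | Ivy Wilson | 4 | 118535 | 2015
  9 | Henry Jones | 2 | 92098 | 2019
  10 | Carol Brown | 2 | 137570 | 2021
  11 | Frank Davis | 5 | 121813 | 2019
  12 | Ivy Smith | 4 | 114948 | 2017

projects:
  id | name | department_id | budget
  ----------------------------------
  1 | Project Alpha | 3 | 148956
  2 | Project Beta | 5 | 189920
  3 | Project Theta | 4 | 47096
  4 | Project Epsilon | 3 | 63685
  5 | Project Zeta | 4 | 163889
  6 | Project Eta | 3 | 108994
SELECT name, hire_year FROM employees ORDER BY hire_year DESC LIMIT 2

Execution result:
name | hire_year
Bob Johnson | 2023
David Garcia | 2023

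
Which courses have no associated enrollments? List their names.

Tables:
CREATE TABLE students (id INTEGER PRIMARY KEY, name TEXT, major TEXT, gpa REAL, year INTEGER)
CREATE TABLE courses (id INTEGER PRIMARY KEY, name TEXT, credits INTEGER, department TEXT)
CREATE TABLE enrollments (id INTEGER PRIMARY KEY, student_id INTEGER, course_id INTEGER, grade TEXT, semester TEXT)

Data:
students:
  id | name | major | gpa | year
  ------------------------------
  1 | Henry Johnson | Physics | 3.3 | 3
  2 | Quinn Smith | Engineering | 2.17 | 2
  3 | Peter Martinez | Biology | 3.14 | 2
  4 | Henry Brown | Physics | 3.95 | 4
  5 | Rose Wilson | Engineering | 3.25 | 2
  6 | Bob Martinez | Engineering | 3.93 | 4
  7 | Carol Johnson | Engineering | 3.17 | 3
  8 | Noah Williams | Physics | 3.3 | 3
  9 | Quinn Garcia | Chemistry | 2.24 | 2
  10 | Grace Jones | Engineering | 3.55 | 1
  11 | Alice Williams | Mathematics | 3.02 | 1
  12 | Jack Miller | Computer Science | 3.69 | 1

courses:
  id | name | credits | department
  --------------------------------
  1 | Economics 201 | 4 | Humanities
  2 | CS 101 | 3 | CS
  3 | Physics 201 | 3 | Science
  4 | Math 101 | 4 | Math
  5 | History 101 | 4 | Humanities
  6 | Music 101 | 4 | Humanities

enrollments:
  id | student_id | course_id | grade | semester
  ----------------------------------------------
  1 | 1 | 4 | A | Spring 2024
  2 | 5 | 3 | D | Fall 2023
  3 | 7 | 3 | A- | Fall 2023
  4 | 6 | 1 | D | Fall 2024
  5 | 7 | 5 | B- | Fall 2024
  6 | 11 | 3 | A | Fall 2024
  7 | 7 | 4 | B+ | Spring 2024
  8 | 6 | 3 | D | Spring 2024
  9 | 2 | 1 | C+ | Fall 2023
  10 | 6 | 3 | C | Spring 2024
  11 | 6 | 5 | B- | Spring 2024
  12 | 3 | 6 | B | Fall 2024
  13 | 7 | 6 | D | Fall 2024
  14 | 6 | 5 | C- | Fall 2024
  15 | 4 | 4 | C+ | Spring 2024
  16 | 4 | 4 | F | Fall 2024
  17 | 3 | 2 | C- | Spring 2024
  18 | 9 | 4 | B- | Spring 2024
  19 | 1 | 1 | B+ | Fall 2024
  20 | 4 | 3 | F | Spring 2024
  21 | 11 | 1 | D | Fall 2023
SELECT p.name FROM courses p LEFT JOIN enrollments c ON c.course_id = p.id WHERE c.id IS NULL

Execution result:
(no rows)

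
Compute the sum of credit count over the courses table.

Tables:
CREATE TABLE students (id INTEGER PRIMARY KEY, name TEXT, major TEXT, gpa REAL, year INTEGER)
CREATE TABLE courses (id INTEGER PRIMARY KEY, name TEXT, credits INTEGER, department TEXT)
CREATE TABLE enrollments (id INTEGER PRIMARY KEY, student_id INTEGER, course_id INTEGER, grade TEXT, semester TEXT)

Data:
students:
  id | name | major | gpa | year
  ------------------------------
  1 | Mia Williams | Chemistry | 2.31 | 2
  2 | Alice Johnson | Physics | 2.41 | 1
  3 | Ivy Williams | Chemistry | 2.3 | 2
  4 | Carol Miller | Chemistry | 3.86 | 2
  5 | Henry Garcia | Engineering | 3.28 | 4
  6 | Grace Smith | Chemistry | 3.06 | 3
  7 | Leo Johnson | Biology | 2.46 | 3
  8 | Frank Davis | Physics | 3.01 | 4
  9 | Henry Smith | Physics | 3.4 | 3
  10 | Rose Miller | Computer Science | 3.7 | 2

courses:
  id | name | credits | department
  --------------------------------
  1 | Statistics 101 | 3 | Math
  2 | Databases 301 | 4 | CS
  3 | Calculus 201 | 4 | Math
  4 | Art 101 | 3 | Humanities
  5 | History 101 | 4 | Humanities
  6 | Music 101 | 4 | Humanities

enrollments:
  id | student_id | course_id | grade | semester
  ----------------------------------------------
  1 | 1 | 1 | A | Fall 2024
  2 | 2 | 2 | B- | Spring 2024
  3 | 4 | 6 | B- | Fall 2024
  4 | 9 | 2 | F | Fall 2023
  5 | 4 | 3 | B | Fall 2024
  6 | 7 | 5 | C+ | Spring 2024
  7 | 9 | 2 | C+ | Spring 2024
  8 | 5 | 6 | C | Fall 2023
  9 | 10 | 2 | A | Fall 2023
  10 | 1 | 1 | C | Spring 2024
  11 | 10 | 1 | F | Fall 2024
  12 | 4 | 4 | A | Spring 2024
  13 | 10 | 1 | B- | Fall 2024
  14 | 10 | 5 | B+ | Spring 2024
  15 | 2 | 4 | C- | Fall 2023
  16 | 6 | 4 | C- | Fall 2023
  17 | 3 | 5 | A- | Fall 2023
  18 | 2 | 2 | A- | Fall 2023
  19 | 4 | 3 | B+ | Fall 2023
SELECT SUM(credits) FROM courses

Execution result:
22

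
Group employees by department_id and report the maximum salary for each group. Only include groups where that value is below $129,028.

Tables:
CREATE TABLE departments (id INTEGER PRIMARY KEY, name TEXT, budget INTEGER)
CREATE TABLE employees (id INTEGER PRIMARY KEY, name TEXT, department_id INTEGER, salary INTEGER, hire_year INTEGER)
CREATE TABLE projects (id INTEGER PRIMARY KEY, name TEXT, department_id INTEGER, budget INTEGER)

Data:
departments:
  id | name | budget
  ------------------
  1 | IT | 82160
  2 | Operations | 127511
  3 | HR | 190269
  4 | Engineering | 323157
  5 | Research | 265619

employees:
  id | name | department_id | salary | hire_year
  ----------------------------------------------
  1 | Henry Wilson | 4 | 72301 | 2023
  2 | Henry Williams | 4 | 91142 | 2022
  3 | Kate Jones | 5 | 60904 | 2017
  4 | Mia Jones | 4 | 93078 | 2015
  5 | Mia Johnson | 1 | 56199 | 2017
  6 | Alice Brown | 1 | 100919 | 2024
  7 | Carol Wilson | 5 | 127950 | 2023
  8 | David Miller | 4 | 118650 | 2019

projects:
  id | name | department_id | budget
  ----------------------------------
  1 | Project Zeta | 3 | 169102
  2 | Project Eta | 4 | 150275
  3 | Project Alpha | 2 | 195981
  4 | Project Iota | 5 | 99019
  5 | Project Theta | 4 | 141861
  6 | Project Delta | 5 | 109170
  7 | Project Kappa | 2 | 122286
SELECT department_id, MAX(salary) AS max_salary FROM employees GROUP BY department_id HAVING MAX(salary) < 129028

Execution result:
department_id | max_salary
1 | 100919
4 | 118650
5 | 127950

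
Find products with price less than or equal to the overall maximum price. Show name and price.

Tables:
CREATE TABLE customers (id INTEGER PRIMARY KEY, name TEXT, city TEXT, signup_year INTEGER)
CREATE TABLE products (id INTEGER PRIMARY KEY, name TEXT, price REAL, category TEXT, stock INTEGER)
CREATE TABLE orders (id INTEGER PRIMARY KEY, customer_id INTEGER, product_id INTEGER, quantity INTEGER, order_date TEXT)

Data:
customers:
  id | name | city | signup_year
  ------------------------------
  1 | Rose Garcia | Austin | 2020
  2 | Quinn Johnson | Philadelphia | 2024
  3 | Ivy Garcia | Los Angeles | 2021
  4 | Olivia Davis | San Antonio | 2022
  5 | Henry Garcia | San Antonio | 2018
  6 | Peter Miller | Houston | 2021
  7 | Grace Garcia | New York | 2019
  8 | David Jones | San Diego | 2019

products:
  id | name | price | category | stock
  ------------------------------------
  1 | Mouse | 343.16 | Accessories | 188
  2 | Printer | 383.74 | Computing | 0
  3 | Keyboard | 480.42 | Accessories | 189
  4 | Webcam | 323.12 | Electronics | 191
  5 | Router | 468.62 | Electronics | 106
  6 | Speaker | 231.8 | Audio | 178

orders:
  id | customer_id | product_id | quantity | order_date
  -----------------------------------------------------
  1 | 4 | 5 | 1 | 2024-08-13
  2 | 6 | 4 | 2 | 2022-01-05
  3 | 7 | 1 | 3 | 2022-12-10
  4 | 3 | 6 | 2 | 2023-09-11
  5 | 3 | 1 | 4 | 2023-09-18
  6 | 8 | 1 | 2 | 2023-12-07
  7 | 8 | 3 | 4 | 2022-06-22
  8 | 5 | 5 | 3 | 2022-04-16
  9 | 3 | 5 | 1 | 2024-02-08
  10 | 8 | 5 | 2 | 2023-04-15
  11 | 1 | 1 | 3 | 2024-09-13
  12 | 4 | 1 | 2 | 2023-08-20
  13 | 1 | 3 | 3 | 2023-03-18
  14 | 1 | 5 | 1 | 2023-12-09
SELECT name, price FROM products WHERE price <= (SELECT MAX(price) FROM products)

Execution result:
name | price
Mouse | 343.16
Printer | 383.74
Keyboard | 480.42
Webcam | 323.12
Router | 468.62
Speaker | 231.80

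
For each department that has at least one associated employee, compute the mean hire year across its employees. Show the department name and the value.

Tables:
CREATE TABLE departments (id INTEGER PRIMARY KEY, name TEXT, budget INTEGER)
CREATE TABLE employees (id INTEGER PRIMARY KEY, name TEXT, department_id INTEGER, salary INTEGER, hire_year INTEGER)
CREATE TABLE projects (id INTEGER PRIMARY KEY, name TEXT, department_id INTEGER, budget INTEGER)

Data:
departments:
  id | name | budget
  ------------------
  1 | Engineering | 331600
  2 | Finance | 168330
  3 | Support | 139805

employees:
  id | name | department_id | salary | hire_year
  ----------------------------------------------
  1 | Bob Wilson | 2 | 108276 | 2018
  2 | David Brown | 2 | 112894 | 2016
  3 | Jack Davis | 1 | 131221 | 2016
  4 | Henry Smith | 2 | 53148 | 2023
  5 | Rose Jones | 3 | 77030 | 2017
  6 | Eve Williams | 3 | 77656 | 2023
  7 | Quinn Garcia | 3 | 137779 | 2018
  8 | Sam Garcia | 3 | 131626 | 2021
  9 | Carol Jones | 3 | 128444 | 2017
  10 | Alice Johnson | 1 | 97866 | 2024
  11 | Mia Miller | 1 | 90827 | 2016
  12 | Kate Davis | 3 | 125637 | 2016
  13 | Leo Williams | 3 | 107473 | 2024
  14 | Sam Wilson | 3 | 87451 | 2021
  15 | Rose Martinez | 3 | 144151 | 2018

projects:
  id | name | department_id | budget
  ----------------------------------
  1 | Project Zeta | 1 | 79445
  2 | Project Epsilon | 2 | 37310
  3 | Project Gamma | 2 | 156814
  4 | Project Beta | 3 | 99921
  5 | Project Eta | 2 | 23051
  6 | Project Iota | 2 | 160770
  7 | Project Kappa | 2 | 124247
SELECT p.name, AVG(c.hire_year) AS avg_hire_year FROM employees c JOIN departments p ON c.department_id = p.id GROUP BY p.id, p.name

Execution result:
name | avg_hire_year
Engineering | 2018.67
Finance | 2019.00
Support | 2019.44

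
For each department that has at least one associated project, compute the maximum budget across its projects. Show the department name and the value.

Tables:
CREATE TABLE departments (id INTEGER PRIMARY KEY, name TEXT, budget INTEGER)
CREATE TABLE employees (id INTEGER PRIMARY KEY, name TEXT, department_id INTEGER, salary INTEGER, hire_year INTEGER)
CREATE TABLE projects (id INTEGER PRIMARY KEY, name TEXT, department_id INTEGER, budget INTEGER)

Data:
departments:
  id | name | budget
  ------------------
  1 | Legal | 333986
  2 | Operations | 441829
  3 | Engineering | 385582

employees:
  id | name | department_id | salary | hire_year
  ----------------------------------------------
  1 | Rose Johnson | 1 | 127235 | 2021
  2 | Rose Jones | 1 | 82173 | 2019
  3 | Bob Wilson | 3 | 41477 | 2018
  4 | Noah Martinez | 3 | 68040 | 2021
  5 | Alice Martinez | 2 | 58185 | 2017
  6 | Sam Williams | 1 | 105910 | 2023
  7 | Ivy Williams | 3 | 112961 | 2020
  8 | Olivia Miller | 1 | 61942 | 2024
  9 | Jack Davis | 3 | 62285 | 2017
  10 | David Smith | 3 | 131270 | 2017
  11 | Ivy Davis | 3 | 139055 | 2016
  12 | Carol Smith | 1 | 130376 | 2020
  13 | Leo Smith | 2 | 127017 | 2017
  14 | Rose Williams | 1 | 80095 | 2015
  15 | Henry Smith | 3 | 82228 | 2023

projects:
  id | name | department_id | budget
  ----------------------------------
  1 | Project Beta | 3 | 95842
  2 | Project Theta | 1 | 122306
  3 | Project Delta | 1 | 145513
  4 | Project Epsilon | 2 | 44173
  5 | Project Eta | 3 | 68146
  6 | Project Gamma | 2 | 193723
SELECT p.name, MAX(c.budget) AS max_budget FROM projects c JOIN departments p ON c.department_id = p.id GROUP BY p.id, p.name

Execution result:
name | max_budget
Legal | 145513
Operations | 193723
Engineering | 95842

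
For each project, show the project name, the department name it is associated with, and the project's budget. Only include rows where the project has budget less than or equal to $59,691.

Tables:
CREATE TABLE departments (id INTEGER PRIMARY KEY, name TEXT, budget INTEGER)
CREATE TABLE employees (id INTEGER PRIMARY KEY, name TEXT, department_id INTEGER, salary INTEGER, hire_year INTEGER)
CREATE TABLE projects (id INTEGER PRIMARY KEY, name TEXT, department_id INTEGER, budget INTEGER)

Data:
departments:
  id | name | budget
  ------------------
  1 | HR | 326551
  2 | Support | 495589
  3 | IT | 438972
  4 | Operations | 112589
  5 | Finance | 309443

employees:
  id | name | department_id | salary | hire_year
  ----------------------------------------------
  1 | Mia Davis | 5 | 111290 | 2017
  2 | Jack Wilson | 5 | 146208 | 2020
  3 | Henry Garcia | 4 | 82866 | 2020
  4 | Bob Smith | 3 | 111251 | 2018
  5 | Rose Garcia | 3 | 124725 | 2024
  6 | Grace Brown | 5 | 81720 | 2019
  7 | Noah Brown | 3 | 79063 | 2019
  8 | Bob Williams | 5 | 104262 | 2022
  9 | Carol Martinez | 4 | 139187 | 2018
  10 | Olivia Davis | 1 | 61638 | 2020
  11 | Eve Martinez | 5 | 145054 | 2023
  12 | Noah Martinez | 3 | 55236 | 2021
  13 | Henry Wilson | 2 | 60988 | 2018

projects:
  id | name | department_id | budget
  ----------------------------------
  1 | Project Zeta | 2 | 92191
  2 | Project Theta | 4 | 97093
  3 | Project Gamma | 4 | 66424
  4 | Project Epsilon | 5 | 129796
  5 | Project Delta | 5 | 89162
SELECT c.name, p.name AS department, c.budget FROM projects c JOIN departments p ON c.department_id = p.id WHERE c.budget <= 59691

Execution result:
(no rows)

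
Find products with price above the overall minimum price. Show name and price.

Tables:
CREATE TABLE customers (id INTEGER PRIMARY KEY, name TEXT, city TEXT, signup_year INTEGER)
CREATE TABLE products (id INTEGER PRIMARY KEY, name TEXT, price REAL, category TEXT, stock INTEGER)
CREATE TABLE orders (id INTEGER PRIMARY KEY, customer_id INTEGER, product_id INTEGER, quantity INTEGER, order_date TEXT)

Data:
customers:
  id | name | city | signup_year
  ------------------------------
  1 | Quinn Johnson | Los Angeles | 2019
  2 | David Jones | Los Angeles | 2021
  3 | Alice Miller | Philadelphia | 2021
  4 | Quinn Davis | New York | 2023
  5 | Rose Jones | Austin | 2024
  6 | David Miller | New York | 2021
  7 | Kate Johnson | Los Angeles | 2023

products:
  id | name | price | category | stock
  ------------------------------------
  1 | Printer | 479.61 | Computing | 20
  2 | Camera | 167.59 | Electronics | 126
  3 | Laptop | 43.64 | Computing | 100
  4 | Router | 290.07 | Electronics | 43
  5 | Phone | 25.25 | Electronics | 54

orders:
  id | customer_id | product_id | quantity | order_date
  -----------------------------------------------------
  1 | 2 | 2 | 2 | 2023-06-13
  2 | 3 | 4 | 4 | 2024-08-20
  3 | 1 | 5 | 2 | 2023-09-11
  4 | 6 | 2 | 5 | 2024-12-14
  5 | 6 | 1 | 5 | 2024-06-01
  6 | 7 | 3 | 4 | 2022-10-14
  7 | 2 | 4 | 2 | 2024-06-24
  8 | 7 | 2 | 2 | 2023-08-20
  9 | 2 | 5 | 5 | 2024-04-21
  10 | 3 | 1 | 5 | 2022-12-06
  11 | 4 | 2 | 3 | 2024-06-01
SELECT name, price FROM products WHERE price > (SELECT MIN(price) FROM products)

Execution result:
name | price
Printer | 479.61
Camera | 167.59
Laptop | 43.64
Router | 290.07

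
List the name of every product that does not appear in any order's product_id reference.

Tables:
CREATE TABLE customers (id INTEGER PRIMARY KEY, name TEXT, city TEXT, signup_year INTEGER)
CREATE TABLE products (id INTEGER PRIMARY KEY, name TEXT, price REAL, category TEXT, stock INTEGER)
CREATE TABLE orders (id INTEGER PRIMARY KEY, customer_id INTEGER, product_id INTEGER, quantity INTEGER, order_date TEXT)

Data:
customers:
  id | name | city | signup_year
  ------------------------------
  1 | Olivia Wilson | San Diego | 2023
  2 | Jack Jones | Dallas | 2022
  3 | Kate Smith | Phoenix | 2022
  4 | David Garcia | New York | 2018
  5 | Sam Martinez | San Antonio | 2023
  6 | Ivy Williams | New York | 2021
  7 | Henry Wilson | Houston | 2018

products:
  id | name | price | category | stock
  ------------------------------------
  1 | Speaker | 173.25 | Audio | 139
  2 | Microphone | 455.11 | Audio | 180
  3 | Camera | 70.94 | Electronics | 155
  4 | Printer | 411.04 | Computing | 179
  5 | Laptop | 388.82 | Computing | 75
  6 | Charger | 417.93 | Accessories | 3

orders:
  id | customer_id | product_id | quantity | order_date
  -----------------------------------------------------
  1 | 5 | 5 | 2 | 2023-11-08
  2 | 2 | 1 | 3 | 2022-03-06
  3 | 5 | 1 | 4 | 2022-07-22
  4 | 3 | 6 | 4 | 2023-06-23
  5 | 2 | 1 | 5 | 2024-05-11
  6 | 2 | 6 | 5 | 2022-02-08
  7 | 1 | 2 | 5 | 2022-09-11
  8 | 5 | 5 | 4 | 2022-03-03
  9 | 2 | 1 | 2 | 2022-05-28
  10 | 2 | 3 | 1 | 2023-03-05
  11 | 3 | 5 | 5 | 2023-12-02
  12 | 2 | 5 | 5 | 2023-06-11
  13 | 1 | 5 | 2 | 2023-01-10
SELECT p.name FROM products p LEFT JOIN orders c ON c.product_id = p.id WHERE c.id IS NULL

Execution result:
Printer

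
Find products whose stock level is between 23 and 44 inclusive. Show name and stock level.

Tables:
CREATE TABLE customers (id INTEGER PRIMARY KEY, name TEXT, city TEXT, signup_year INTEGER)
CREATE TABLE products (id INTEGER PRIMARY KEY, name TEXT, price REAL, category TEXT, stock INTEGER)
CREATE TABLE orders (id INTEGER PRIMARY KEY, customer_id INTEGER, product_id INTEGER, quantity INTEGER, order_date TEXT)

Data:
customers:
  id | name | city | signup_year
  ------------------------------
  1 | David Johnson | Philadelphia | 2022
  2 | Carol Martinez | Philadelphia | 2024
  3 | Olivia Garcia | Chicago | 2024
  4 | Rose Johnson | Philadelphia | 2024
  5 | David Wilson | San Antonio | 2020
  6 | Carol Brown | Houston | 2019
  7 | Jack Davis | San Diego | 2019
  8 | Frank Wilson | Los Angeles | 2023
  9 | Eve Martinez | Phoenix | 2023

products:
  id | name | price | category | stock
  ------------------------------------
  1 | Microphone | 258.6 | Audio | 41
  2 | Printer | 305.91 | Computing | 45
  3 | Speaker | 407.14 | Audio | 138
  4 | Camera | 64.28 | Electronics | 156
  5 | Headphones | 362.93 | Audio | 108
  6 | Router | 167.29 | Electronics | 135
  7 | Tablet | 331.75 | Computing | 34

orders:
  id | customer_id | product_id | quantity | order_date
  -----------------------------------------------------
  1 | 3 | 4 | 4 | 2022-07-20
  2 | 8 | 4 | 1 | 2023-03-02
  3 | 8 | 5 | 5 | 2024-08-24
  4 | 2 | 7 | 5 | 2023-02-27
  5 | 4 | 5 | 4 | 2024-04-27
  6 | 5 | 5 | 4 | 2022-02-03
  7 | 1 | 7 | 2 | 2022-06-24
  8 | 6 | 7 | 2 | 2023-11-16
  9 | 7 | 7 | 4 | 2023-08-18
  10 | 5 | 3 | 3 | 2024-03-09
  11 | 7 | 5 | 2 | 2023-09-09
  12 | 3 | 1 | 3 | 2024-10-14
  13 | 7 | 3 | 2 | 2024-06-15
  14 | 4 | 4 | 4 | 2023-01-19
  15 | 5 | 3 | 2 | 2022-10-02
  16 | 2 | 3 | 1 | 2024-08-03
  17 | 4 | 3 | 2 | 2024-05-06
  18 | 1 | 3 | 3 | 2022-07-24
SELECT name, stock FROM products WHERE stock BETWEEN 23 AND 44

Execution result:
name | stock
Microphone | 41
Tablet | 34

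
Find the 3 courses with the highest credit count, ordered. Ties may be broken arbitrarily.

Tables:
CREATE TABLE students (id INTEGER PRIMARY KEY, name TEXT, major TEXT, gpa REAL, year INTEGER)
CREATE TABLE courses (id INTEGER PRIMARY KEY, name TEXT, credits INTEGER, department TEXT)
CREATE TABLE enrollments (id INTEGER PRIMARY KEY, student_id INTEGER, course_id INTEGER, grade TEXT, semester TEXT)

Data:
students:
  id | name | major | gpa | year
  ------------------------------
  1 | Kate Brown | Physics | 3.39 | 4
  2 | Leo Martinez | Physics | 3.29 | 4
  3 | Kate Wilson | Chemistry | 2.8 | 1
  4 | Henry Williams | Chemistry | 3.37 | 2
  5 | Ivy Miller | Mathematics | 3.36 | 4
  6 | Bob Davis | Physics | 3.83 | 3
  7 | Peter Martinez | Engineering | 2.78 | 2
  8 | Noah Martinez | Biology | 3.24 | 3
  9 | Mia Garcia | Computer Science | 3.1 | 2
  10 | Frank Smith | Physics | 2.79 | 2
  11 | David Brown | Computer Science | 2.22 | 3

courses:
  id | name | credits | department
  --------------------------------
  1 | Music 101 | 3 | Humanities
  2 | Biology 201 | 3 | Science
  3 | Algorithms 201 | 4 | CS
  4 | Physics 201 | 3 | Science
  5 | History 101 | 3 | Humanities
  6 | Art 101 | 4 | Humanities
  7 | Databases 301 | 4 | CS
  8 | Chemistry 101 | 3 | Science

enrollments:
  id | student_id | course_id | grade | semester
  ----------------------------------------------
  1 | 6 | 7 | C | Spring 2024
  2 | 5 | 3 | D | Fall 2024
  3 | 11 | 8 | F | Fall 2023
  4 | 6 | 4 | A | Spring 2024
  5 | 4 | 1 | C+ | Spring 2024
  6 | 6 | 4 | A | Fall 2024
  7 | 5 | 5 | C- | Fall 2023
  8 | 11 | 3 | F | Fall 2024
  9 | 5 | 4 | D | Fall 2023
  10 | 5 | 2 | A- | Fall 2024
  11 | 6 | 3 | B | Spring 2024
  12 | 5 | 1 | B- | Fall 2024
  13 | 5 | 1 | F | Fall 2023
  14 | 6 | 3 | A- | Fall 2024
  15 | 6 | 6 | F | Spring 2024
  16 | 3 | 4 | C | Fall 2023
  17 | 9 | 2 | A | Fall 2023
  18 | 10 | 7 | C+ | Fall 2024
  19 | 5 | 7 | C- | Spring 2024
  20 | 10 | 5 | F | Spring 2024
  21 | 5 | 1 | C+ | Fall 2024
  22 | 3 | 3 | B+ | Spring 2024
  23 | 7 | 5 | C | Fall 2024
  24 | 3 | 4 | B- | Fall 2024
SELECT name, credits FROM courses ORDER BY credits DESC LIMIT 3

Execution result:
name | credits
Algorithms 201 | 4
Art 101 | 4
Databases 301 | 4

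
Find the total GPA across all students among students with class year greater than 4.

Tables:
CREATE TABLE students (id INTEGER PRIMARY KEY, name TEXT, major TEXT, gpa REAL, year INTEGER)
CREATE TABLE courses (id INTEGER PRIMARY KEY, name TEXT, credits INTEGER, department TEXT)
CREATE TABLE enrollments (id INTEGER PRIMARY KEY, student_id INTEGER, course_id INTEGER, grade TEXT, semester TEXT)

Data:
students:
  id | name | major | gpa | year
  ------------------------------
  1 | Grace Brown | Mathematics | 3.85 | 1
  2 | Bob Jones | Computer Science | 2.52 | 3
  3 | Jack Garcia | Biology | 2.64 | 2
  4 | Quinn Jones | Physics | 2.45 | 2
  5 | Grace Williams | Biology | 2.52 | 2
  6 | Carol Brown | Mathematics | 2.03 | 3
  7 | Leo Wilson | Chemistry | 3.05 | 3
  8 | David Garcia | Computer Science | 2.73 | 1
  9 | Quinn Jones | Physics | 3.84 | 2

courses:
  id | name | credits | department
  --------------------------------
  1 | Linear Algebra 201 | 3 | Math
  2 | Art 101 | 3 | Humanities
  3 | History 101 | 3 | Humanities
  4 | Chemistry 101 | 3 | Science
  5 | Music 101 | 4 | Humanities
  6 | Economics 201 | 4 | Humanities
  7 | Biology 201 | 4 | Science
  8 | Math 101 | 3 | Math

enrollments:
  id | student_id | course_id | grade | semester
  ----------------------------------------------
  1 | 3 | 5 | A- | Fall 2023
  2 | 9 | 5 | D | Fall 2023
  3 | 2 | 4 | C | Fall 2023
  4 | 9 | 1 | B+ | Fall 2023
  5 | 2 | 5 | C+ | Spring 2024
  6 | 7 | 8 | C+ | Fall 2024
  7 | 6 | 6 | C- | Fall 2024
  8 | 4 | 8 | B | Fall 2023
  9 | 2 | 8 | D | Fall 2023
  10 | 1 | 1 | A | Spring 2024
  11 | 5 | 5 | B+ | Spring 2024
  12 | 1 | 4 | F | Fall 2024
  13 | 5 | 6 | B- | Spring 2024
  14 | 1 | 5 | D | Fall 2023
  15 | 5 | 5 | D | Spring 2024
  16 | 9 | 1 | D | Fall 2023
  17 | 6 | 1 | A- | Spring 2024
SELECT SUM(gpa) FROM students WHERE year > 4

Execution result:
NULL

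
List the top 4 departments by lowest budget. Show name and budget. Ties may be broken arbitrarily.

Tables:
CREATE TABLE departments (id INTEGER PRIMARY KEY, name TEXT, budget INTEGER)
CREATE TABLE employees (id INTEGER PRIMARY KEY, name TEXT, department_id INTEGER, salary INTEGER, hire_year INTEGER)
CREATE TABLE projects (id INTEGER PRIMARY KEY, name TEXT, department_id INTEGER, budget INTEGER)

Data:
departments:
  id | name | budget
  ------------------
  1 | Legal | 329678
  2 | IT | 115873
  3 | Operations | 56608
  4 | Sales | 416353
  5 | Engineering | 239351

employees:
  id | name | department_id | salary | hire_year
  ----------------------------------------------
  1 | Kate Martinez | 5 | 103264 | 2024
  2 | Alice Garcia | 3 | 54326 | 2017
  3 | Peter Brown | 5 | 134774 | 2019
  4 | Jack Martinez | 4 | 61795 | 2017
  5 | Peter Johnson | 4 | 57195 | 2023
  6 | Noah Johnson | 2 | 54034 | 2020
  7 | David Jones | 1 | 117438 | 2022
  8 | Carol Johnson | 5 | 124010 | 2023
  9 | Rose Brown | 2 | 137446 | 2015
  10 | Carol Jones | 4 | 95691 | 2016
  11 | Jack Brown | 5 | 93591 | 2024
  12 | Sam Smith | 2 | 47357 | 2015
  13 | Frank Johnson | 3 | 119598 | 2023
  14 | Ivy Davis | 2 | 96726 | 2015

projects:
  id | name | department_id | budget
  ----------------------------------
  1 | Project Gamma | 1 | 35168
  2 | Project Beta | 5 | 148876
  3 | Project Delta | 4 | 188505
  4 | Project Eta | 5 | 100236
SELECT name, budget FROM departments ORDER BY budget ASC LIMIT 4

Execution result:
name | budget
Operations | 56608
IT | 115873
Engineering | 239351
Legal | 329678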